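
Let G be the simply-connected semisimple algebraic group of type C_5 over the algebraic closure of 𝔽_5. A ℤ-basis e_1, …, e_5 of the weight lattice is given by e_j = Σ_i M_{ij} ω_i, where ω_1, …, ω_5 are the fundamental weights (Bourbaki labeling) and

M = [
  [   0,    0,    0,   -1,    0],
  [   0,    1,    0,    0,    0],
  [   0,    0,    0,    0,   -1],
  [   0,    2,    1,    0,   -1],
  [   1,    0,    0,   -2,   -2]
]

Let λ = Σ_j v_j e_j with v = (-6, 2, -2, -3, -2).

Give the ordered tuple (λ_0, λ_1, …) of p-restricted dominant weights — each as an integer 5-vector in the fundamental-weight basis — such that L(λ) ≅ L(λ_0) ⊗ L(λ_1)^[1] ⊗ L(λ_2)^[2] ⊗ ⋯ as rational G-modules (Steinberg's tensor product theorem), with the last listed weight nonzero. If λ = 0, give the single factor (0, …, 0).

((3, 2, 2, 4, 4),)

In the fundamental-weight basis, λ has coordinates c = M·v (v = (-6, 2, -2, -3, -2)):
  c_1 = (0)·(-6) + 0·2 + (0)·(-2) + (-1)·(-3) + (0)·(-2) = 3
  c_2 = (0)·(-6) + 1·2 + (0)·(-2) + (0)·(-3) + (0)·(-2) = 2
  c_3 = (0)·(-6) + 0·2 + (0)·(-2) + (0)·(-3) + (-1)·(-2) = 2
  c_4 = (0)·(-6) + 2·2 + (1)·(-2) + (0)·(-3) + (-1)·(-2) = 4
  c_5 = (1)·(-6) + 0·2 + (0)·(-2) + (-2)·(-3) + (-2)·(-2) = 4
Base-5 expansion of each c_i:
  c_1 = 3 = 3·5^0
  c_2 = 2 = 2·5^0
  c_3 = 2 = 2·5^0
  c_4 = 4 = 4·5^0
  c_5 = 4 = 4·5^0
Factor λ_0 = (3, 2, 2, 4, 4)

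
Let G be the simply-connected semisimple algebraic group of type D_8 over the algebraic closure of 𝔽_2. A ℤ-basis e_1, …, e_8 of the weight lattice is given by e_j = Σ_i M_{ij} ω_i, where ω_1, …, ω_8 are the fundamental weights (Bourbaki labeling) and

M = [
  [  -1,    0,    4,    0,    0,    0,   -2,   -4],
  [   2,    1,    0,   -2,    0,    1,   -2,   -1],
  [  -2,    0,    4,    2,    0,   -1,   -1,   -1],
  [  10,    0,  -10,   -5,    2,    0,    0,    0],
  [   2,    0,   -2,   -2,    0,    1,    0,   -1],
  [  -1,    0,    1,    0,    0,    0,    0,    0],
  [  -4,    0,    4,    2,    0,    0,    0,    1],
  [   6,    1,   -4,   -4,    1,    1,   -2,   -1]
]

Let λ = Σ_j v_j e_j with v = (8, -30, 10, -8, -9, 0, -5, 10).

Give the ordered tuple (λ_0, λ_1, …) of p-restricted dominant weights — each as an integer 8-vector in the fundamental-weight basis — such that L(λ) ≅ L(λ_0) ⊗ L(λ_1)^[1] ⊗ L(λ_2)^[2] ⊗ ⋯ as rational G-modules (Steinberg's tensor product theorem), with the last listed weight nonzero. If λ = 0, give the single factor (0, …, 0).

((0, 0, 1, 0, 0, 0, 0, 1), (1, 1, 1, 1, 1, 1, 1, 0))

Compute c_i = Σ_j M_{ij} v_j with v = (8, -30, 10, -8, -9, 0, -5, 10):
  c_1 = (-1)·(8) + (0)·(-30) + 4·10 + (0)·(-8) + (0)·(-9) + 0·0 + (-2)·(-5) + (-4)·(10) = 2
  c_2 = 2·8 + (1)·(-30) + 0·10 + (-2)·(-8) + (0)·(-9) + 1·0 + (-2)·(-5) + (-1)·(10) = 2
  c_3 = (-2)·(8) + (0)·(-30) + 4·10 + (2)·(-8) + (0)·(-9) + (-1)·(0) + (-1)·(-5) + (-1)·(10) = 3
  c_4 = 10·8 + (0)·(-30) + (-10)·(10) + (-5)·(-8) + (2)·(-9) + 0·0 + (0)·(-5) + 0·10 = 2
  c_5 = 2·8 + (0)·(-30) + (-2)·(10) + (-2)·(-8) + (0)·(-9) + 1·0 + (0)·(-5) + (-1)·(10) = 2
  c_6 = (-1)·(8) + (0)·(-30) + 1·10 + (0)·(-8) + (0)·(-9) + 0·0 + (0)·(-5) + 0·10 = 2
  c_7 = (-4)·(8) + (0)·(-30) + 4·10 + (2)·(-8) + (0)·(-9) + 0·0 + (0)·(-5) + 1·10 = 2
  c_8 = 6·8 + (1)·(-30) + (-4)·(10) + (-4)·(-8) + (1)·(-9) + 1·0 + (-2)·(-5) + (-1)·(10) = 1
p = 2; digits c_i = Σ_j d_{ij}·2^j, 0 ≤ d_{ij} < 2:
  c_1 = 2 = 0·2^0 + 1·2^1
  c_2 = 2 = 0·2^0 + 1·2^1
  c_3 = 3 = 1·2^0 + 1·2^1
  c_4 = 2 = 0·2^0 + 1·2^1
  c_5 = 2 = 0·2^0 + 1·2^1
  c_6 = 2 = 0·2^0 + 1·2^1
  c_7 = 2 = 0·2^0 + 1·2^1
  c_8 = 1 = 1·2^0
Factor λ_0 = (0, 0, 1, 0, 0, 0, 0, 1)
Factor λ_1 = (1, 1, 1, 1, 1, 1, 1, 0)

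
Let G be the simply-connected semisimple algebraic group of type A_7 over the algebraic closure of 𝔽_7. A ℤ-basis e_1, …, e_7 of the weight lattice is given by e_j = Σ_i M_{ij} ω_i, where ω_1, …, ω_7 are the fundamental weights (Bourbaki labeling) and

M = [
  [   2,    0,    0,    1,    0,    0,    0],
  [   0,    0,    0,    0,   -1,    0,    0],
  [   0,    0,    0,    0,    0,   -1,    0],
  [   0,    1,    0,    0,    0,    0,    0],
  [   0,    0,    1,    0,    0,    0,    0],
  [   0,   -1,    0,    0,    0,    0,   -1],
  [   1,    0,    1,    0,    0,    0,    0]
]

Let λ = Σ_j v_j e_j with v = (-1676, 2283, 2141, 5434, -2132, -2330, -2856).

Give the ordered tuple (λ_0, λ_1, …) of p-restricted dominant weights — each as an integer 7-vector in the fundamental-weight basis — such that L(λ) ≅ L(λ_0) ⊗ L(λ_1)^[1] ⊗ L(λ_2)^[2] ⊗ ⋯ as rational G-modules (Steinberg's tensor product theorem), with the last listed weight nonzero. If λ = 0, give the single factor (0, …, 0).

ω-coordinates c = M·v, v = (-1676, 2283, 2141, 5434, -2132, -2330, -2856):
  c_1 = 2*-1676 + 0*2283 + 0*2141 + 1*5434 + 0*-2132 + 0*-2330 + 0*-2856 = 2082
  c_2 = 0*-1676 + 0*2283 + 0*2141 + 0*5434 + -1*-2132 + 0*-2330 + 0*-2856 = 2132
  c_3 = 0*-1676 + 0*2283 + 0*2141 + 0*5434 + 0*-2132 + -1*-2330 + 0*-2856 = 2330
  c_4 = 0*-1676 + 1*2283 + 0*2141 + 0*5434 + 0*-2132 + 0*-2330 + 0*-2856 = 2283
  c_5 = 0*-1676 + 0*2283 + 1*2141 + 0*5434 + 0*-2132 + 0*-2330 + 0*-2856 = 2141
  c_6 = 0*-1676 + -1*2283 + 0*2141 + 0*5434 + 0*-2132 + 0*-2330 + -1*-2856 = 573
  c_7 = 1*-1676 + 0*2283 + 1*2141 + 0*5434 + 0*-2132 + 0*-2330 + 0*-2856 = 465
Base-7 expansion of each c_i:
  c_1 = 2082 = 3·7^0 + 3·7^1 + 0·7^2 + 6·7^3
  c_2 = 2132 = 4·7^0 + 3·7^1 + 1·7^2 + 6·7^3
  c_3 = 2330 = 6·7^0 + 3·7^1 + 5·7^2 + 6·7^3
  c_4 = 2283 = 1·7^0 + 4·7^1 + 4·7^2 + 6·7^3
  c_5 = 2141 = 6·7^0 + 4·7^1 + 1·7^2 + 6·7^3
  c_6 = 573 = 6·7^0 + 4·7^1 + 4·7^2 + 1·7^3
  c_7 = 465 = 3·7^0 + 3·7^1 + 2·7^2 + 1·7^3
λ_0 = (3, 4, 6, 1, 6, 6, 3)
λ_1 = (3, 3, 3, 4, 4, 4, 3)
λ_2 = (0, 1, 5, 4, 1, 4, 2)
λ_3 = (6, 6, 6, 6, 6, 1, 1)

((3, 4, 6, 1, 6, 6, 3), (3, 3, 3, 4, 4, 4, 3), (0, 1, 5, 4, 1, 4, 2), (6, 6, 6, 6, 6, 1, 1))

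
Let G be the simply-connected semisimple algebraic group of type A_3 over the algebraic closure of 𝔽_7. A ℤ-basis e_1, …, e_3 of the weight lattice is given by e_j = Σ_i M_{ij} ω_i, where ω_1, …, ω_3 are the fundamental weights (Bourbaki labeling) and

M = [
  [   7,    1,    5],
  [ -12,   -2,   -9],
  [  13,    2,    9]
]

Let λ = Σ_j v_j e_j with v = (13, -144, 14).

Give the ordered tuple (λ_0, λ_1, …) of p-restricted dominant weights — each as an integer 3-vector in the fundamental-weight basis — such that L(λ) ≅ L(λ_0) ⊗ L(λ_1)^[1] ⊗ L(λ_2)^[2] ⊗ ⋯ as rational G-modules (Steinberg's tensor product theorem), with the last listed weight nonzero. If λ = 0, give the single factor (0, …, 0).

((3, 6, 0), (2, 0, 1))

Compute c_i = Σ_j M_{ij} v_j with v = (13, -144, 14):
  c_1 = (7)·(13) + (1)·(-144) + (5)·(14) = 17
  c_2 = (-12)·(13) + (-2)·(-144) + (-9)·(14) = 6
  c_3 = (13)·(13) + (2)·(-144) + (9)·(14) = 7
p = 7; digits c_i = Σ_j d_{ij}·7^j, 0 ≤ d_{ij} < 7:
  c_1 = 17 = 3·7^0 + 2·7^1
  c_2 = 6 = 6·7^0
  c_3 = 7 = 0·7^0 + 1·7^1
Factor λ_0 = (3, 6, 0)
Factor λ_1 = (2, 0, 1)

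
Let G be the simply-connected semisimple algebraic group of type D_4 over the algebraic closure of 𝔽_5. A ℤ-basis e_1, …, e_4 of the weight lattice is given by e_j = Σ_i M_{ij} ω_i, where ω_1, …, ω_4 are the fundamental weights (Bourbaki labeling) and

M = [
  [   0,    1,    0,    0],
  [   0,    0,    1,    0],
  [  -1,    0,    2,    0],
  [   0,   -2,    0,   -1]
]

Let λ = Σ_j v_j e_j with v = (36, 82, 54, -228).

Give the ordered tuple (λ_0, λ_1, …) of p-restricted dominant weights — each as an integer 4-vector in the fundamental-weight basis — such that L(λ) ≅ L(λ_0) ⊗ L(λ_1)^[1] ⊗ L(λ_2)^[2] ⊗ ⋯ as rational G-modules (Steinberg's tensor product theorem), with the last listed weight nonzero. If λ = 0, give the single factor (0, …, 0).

Change of basis e → ω: c = M·v where v = (36, 82, 54, -228):
  c_1 = 0*36 + 1*82 + 0*54 + 0*-228 = 82
  c_2 = 0*36 + 0*82 + 1*54 + 0*-228 = 54
  c_3 = -1*36 + 0*82 + 2*54 + 0*-228 = 72
  c_4 = 0*36 + -2*82 + 0*54 + -1*-228 = 64
p = 5; digits c_i = Σ_j d_{ij}·5^j, 0 ≤ d_{ij} < 5:
  c_1 = 82 = 2·5^0 + 1·5^1 + 3·5^2
  c_2 = 54 = 4·5^0 + 0·5^1 + 2·5^2
  c_3 = 72 = 2·5^0 + 4·5^1 + 2·5^2
  c_4 = 64 = 4·5^0 + 2·5^1 + 2·5^2
Factor λ_0 = (2, 4, 2, 4)
Factor λ_1 = (1, 0, 4, 2)
Factor λ_2 = (3, 2, 2, 2)

((2, 4, 2, 4), (1, 0, 4, 2), (3, 2, 2, 2))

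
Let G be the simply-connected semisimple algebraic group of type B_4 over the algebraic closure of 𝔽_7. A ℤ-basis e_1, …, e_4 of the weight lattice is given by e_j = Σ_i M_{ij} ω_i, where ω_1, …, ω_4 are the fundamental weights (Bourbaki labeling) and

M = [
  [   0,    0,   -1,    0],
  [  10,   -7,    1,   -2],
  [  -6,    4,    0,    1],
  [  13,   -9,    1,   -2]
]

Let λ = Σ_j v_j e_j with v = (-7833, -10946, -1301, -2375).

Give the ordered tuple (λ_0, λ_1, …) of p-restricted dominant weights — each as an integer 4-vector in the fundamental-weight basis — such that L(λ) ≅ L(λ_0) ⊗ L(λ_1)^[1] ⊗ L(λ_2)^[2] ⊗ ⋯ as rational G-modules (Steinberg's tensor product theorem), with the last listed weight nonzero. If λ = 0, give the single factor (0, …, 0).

In the fundamental-weight basis, λ has coordinates c = M·v (v = (-7833, -10946, -1301, -2375)):
  c_1 = 0*-7833 + 0*-10946 + -1*-1301 + 0*-2375 = 1301
  c_2 = 10*-7833 + -7*-10946 + 1*-1301 + -2*-2375 = 1741
  c_3 = -6*-7833 + 4*-10946 + 0*-1301 + 1*-2375 = 839
  c_4 = 13*-7833 + -9*-10946 + 1*-1301 + -2*-2375 = 134
p = 7; digits c_i = Σ_j d_{ij}·7^j, 0 ≤ d_{ij} < 7:
  c_1 = 1301 = 6·7^0 + 3·7^1 + 5·7^2 + 3·7^3
  c_2 = 1741 = 5·7^0 + 3·7^1 + 0·7^2 + 5·7^3
  c_3 = 839 = 6·7^0 + 0·7^1 + 3·7^2 + 2·7^3
  c_4 = 134 = 1·7^0 + 5·7^1 + 2·7^2
p-restricted factor λ_0 = (6, 5, 6, 1)
p-restricted factor λ_1 = (3, 3, 0, 5)
p-restricted factor λ_2 = (5, 0, 3, 2)
p-restricted factor λ_3 = (3, 5, 2, 0)

((6, 5, 6, 1), (3, 3, 0, 5), (5, 0, 3, 2), (3, 5, 2, 0))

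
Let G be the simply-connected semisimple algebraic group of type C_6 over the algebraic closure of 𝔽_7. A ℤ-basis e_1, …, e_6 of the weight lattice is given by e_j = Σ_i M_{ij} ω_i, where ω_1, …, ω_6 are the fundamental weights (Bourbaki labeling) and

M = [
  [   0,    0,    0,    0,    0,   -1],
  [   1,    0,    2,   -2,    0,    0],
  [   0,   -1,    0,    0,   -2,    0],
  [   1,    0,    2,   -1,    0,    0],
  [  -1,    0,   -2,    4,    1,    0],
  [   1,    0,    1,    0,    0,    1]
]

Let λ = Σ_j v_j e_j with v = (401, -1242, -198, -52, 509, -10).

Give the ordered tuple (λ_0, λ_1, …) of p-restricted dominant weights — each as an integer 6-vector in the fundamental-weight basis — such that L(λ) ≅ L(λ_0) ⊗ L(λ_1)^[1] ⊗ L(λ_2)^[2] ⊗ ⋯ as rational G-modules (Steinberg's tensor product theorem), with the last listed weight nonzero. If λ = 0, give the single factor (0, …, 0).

((3, 4, 0, 1, 2, 4), (1, 1, 4, 1, 0, 6), (0, 2, 4, 1, 6, 3))

Converting to the ω-basis (c_i = row i of M dotted with v = (401, -1242, -198, -52, 509, -10)):
  c_1 = (0)·(401) + (0)·(-1242) + (0)·(-198) + (0)·(-52) + (0)·(509) + (-1)·(-10) = 10
  c_2 = (1)·(401) + (0)·(-1242) + (2)·(-198) + (-2)·(-52) + (0)·(509) + (0)·(-10) = 109
  c_3 = (0)·(401) + (-1)·(-1242) + (0)·(-198) + (0)·(-52) + (-2)·(509) + (0)·(-10) = 224
  c_4 = (1)·(401) + (0)·(-1242) + (2)·(-198) + (-1)·(-52) + (0)·(509) + (0)·(-10) = 57
  c_5 = (-1)·(401) + (0)·(-1242) + (-2)·(-198) + (4)·(-52) + (1)·(509) + (0)·(-10) = 296
  c_6 = (1)·(401) + (0)·(-1242) + (1)·(-198) + (0)·(-52) + (0)·(509) + (1)·(-10) = 193
Writing each c_i in base p = 7:
  c_1 = 10 = 3·7^0 + 1·7^1
  c_2 = 109 = 4·7^0 + 1·7^1 + 2·7^2
  c_3 = 224 = 0·7^0 + 4·7^1 + 4·7^2
  c_4 = 57 = 1·7^0 + 1·7^1 + 1·7^2
  c_5 = 296 = 2·7^0 + 0·7^1 + 6·7^2
  c_6 = 193 = 4·7^0 + 6·7^1 + 3·7^2
λ_0 = (3, 4, 0, 1, 2, 4)
λ_1 = (1, 1, 4, 1, 0, 6)
λ_2 = (0, 2, 4, 1, 6, 3)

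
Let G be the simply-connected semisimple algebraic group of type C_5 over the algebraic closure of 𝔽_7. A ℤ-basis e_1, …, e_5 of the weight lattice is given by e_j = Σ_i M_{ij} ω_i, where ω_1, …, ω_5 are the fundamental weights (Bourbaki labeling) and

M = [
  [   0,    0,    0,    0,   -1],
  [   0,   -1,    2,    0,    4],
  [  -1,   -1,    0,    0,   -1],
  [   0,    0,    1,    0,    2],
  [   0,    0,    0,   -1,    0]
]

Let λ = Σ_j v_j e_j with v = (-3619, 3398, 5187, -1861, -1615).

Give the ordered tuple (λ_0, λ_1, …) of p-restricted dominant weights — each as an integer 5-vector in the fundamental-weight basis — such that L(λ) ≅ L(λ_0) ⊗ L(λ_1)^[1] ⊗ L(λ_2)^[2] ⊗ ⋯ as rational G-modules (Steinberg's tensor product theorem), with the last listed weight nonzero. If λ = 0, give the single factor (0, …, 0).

((5, 5, 2, 4, 6), (6, 3, 3, 6, 6), (4, 3, 2, 4, 2), (4, 1, 5, 5, 5))

Change of basis e → ω: c = M·v where v = (-3619, 3398, 5187, -1861, -1615):
  c_1 = 0*-3619 + 0*3398 + 0*5187 + 0*-1861 + -1*-1615 = 1615
  c_2 = 0*-3619 + -1*3398 + 2*5187 + 0*-1861 + 4*-1615 = 516
  c_3 = -1*-3619 + -1*3398 + 0*5187 + 0*-1861 + -1*-1615 = 1836
  c_4 = 0*-3619 + 0*3398 + 1*5187 + 0*-1861 + 2*-1615 = 1957
  c_5 = 0*-3619 + 0*3398 + 0*5187 + -1*-1861 + 0*-1615 = 1861
Expand coordinatewise in base 7:
  c_1 = 1615 = 5·7^0 + 6·7^1 + 4·7^2 + 4·7^3
  c_2 = 516 = 5·7^0 + 3·7^1 + 3·7^2 + 1·7^3
  c_3 = 1836 = 2·7^0 + 3·7^1 + 2·7^2 + 5·7^3
  c_4 = 1957 = 4·7^0 + 6·7^1 + 4·7^2 + 5·7^3
  c_5 = 1861 = 6·7^0 + 6·7^1 + 2·7^2 + 5·7^3
λ_0 = (5, 5, 2, 4, 6)
λ_1 = (6, 3, 3, 6, 6)
λ_2 = (4, 3, 2, 4, 2)
λ_3 = (4, 1, 5, 5, 5)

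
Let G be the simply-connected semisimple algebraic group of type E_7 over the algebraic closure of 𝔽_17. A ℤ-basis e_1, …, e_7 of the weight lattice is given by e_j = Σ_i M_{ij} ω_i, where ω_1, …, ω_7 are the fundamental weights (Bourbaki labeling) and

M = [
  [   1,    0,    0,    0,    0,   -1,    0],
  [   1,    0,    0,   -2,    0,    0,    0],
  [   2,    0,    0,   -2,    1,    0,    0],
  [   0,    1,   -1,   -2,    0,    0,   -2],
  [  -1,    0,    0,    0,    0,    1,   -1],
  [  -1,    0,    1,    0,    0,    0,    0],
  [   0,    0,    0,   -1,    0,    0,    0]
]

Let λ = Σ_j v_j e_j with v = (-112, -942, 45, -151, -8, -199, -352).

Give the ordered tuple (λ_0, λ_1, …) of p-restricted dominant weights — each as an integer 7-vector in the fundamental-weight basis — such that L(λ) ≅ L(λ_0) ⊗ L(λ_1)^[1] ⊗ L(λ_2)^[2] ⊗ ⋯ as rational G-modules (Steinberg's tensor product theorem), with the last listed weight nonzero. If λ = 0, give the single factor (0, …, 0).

((2, 3, 2, 2, 10, 4, 15), (5, 11, 4, 1, 15, 9, 8))

Change of basis e → ω: c = M·v where v = (-112, -942, 45, -151, -8, -199, -352):
  c_1 = (1)·(-112) + (0)·(-942) + (0)·(45) + (0)·(-151) + (0)·(-8) + (-1)·(-199) + (0)·(-352) = 87
  c_2 = (1)·(-112) + (0)·(-942) + (0)·(45) + (-2)·(-151) + (0)·(-8) + (0)·(-199) + (0)·(-352) = 190
  c_3 = (2)·(-112) + (0)·(-942) + (0)·(45) + (-2)·(-151) + (1)·(-8) + (0)·(-199) + (0)·(-352) = 70
  c_4 = (0)·(-112) + (1)·(-942) + (-1)·(45) + (-2)·(-151) + (0)·(-8) + (0)·(-199) + (-2)·(-352) = 19
  c_5 = (-1)·(-112) + (0)·(-942) + (0)·(45) + (0)·(-151) + (0)·(-8) + (1)·(-199) + (-1)·(-352) = 265
  c_6 = (-1)·(-112) + (0)·(-942) + (1)·(45) + (0)·(-151) + (0)·(-8) + (0)·(-199) + (0)·(-352) = 157
  c_7 = (0)·(-112) + (0)·(-942) + (0)·(45) + (-1)·(-151) + (0)·(-8) + (0)·(-199) + (0)·(-352) = 151
Writing each c_i in base p = 17:
  c_1 = 87 = 2·17^0 + 5·17^1
  c_2 = 190 = 3·17^0 + 11·17^1
  c_3 = 70 = 2·17^0 + 4·17^1
  c_4 = 19 = 2·17^0 + 1·17^1
  c_5 = 265 = 10·17^0 + 15·17^1
  c_6 = 157 = 4·17^0 + 9·17^1
  c_7 = 151 = 15·17^0 + 8·17^1
λ_0 = (2, 3, 2, 2, 10, 4, 15)
λ_1 = (5, 11, 4, 1, 15, 9, 8)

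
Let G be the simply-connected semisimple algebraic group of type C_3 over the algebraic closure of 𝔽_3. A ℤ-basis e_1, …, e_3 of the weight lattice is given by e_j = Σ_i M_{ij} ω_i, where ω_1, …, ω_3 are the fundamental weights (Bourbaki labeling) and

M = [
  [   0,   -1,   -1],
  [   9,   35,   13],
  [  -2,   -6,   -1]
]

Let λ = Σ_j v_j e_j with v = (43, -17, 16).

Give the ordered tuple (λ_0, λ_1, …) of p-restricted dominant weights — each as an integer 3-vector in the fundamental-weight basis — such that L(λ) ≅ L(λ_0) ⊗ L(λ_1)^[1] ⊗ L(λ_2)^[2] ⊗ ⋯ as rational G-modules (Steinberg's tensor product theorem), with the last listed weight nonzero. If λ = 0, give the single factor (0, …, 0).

Change of basis e → ω: c = M·v where v = (43, -17, 16):
  c_1 = (0)·(43) + (-1)·(-17) + (-1)·(16) = 1
  c_2 = (9)·(43) + (35)·(-17) + (13)·(16) = 0
  c_3 = (-2)·(43) + (-6)·(-17) + (-1)·(16) = 0
p = 3; digits c_i = Σ_j d_{ij}·3^j, 0 ≤ d_{ij} < 3:
  c_1 = 1 = 1·3^0
  c_2 = 0
  c_3 = 0
λ_0 = (1, 0, 0)

((1, 0, 0),)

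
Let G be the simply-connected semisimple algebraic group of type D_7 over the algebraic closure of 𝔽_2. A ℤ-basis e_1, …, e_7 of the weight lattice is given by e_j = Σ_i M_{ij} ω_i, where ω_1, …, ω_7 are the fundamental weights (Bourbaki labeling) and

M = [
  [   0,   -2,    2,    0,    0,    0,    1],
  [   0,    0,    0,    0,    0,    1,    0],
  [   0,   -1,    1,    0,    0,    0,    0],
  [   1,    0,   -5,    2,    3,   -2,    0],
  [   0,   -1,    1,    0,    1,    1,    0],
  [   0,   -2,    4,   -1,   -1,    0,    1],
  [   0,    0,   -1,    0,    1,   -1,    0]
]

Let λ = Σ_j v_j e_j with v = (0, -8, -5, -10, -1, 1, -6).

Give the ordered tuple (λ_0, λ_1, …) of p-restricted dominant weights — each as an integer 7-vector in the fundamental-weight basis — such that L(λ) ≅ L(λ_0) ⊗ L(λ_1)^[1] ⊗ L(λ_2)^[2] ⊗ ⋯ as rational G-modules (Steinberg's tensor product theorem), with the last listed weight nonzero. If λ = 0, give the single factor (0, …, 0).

((0, 1, 1, 0, 1, 1, 1), (0, 0, 1, 0, 1, 0, 1))

In the fundamental-weight basis, λ has coordinates c = M·v (v = (0, -8, -5, -10, -1, 1, -6)):
  c_1 = 0*0 + -2*-8 + 2*-5 + 0*-10 + 0*-1 + 0*1 + 1*-6 = 0
  c_2 = 0*0 + 0*-8 + 0*-5 + 0*-10 + 0*-1 + 1*1 + 0*-6 = 1
  c_3 = 0*0 + -1*-8 + 1*-5 + 0*-10 + 0*-1 + 0*1 + 0*-6 = 3
  c_4 = 1*0 + 0*-8 + -5*-5 + 2*-10 + 3*-1 + -2*1 + 0*-6 = 0
  c_5 = 0*0 + -1*-8 + 1*-5 + 0*-10 + 1*-1 + 1*1 + 0*-6 = 3
  c_6 = 0*0 + -2*-8 + 4*-5 + -1*-10 + -1*-1 + 0*1 + 1*-6 = 1
  c_7 = 0*0 + 0*-8 + -1*-5 + 0*-10 + 1*-1 + -1*1 + 0*-6 = 3
Base-2 expansion of each c_i:
  c_1 = 0
  c_2 = 1 = 1·2^0
  c_3 = 3 = 1·2^0 + 1·2^1
  c_4 = 0
  c_5 = 3 = 1·2^0 + 1·2^1
  c_6 = 1 = 1·2^0
  c_7 = 3 = 1·2^0 + 1·2^1
λ_0 = (0, 1, 1, 0, 1, 1, 1)
λ_1 = (0, 0, 1, 0, 1, 0, 1)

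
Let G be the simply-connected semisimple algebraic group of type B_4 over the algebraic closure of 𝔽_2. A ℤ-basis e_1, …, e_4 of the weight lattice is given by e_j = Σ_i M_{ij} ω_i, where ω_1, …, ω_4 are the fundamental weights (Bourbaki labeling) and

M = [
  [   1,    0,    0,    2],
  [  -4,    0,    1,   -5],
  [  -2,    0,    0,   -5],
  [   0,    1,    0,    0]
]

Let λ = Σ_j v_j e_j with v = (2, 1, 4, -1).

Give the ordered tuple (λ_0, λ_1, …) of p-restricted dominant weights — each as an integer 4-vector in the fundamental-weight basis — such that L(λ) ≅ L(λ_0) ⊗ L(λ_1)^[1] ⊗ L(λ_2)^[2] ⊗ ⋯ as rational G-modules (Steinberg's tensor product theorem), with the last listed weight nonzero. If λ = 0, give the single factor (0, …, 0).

In the fundamental-weight basis, λ has coordinates c = M·v (v = (2, 1, 4, -1)):
  c_1 = 1·2 + 0·1 + 0·4 + (2)·(-1) = 0
  c_2 = (-4)·(2) + 0·1 + 1·4 + (-5)·(-1) = 1
  c_3 = (-2)·(2) + 0·1 + 0·4 + (-5)·(-1) = 1
  c_4 = 0·2 + 1·1 + 0·4 + (0)·(-1) = 1
p = 2; digits c_i = Σ_j d_{ij}·2^j, 0 ≤ d_{ij} < 2:
  c_1 = 0
  c_2 = 1 = 1·2^0
  c_3 = 1 = 1·2^0
  c_4 = 1 = 1·2^0
Factor λ_0 = (0, 1, 1, 1)

((0, 1, 1, 1),)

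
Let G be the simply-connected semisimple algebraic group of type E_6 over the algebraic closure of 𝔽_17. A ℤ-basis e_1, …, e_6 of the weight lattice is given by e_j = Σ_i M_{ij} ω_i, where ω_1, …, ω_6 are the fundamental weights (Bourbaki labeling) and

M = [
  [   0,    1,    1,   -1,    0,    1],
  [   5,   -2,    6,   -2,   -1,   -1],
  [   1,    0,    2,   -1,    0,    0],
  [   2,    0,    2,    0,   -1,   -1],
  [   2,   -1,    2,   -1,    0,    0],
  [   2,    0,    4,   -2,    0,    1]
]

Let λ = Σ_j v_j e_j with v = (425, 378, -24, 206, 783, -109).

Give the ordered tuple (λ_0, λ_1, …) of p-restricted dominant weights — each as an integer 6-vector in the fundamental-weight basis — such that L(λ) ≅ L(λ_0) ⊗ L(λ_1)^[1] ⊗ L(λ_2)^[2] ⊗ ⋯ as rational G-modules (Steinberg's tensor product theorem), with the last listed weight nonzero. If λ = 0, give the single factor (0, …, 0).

((5, 3, 1, 9, 14, 12), (2, 8, 10, 7, 12, 13))

Change of basis e → ω: c = M·v where v = (425, 378, -24, 206, 783, -109):
  c_1 = 0·425 + 1·378 + (1)·(-24) + (-1)·(206) + 0·783 + (1)·(-109) = 39
  c_2 = 5·425 + (-2)·(378) + (6)·(-24) + (-2)·(206) + (-1)·(783) + (-1)·(-109) = 139
  c_3 = 1·425 + 0·378 + (2)·(-24) + (-1)·(206) + 0·783 + (0)·(-109) = 171
  c_4 = 2·425 + 0·378 + (2)·(-24) + 0·206 + (-1)·(783) + (-1)·(-109) = 128
  c_5 = 2·425 + (-1)·(378) + (2)·(-24) + (-1)·(206) + 0·783 + (0)·(-109) = 218
  c_6 = 2·425 + 0·378 + (4)·(-24) + (-2)·(206) + 0·783 + (1)·(-109) = 233
Writing each c_i in base p = 17:
  c_1 = 39 = 5·17^0 + 2·17^1
  c_2 = 139 = 3·17^0 + 8·17^1
  c_3 = 171 = 1·17^0 + 10·17^1
  c_4 = 128 = 9·17^0 + 7·17^1
  c_5 = 218 = 14·17^0 + 12·17^1
  c_6 = 233 = 12·17^0 + 13·17^1
Factor λ_0 = (5, 3, 1, 9, 14, 12)
Factor λ_1 = (2, 8, 10, 7, 12, 13)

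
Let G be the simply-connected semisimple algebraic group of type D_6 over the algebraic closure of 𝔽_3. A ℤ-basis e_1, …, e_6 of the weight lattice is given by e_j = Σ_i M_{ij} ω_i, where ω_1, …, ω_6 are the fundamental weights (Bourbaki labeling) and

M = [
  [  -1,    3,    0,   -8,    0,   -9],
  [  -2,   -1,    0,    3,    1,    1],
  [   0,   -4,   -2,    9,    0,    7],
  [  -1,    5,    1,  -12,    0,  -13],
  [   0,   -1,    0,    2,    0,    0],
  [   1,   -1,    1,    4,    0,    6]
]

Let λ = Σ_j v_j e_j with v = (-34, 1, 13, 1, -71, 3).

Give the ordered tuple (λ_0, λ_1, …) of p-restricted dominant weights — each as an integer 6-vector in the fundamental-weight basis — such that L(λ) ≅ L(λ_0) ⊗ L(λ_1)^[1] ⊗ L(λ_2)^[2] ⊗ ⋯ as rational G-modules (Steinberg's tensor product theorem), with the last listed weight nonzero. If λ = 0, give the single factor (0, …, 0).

((2, 2, 0, 1, 1, 0),)

In the fundamental-weight basis, λ has coordinates c = M·v (v = (-34, 1, 13, 1, -71, 3)):
  c_1 = (-1)·(-34) + 3·1 + 0·13 + (-8)·(1) + (0)·(-71) + (-9)·(3) = 2
  c_2 = (-2)·(-34) + (-1)·(1) + 0·13 + 3·1 + (1)·(-71) + 1·3 = 2
  c_3 = (0)·(-34) + (-4)·(1) + (-2)·(13) + 9·1 + (0)·(-71) + 7·3 = 0
  c_4 = (-1)·(-34) + 5·1 + 1·13 + (-12)·(1) + (0)·(-71) + (-13)·(3) = 1
  c_5 = (0)·(-34) + (-1)·(1) + 0·13 + 2·1 + (0)·(-71) + 0·3 = 1
  c_6 = (1)·(-34) + (-1)·(1) + 1·13 + 4·1 + (0)·(-71) + 6·3 = 0
Expand coordinatewise in base 3:
  c_1 = 2 = 2·3^0
  c_2 = 2 = 2·3^0
  c_3 = 0
  c_4 = 1 = 1·3^0
  c_5 = 1 = 1·3^0
  c_6 = 0
p-restricted factor λ_0 = (2, 2, 0, 1, 1, 0)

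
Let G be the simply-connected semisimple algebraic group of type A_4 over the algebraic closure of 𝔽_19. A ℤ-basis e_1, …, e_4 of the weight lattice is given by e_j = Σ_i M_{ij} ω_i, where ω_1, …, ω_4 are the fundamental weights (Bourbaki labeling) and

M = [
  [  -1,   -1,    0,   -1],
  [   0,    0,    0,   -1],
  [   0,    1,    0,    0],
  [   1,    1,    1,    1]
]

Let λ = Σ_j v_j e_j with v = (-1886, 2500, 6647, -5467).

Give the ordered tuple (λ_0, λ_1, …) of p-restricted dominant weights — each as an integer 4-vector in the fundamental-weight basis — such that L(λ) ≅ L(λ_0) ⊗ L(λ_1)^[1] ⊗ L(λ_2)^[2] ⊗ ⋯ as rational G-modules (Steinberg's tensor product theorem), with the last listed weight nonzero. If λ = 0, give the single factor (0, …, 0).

((8, 14, 11, 8), (8, 2, 17, 18), (13, 15, 6, 4))

Change of basis e → ω: c = M·v where v = (-1886, 2500, 6647, -5467):
  c_1 = (-1)·(-1886) + (-1)·(2500) + (0)·(6647) + (-1)·(-5467) = 4853
  c_2 = (0)·(-1886) + (0)·(2500) + (0)·(6647) + (-1)·(-5467) = 5467
  c_3 = (0)·(-1886) + (1)·(2500) + (0)·(6647) + (0)·(-5467) = 2500
  c_4 = (1)·(-1886) + (1)·(2500) + (1)·(6647) + (1)·(-5467) = 1794
p = 19; digits c_i = Σ_j d_{ij}·19^j, 0 ≤ d_{ij} < 19:
  c_1 = 4853 = 8·19^0 + 8·19^1 + 13·19^2
  c_2 = 5467 = 14·19^0 + 2·19^1 + 15·19^2
  c_3 = 2500 = 11·19^0 + 17·19^1 + 6·19^2
  c_4 = 1794 = 8·19^0 + 18·19^1 + 4·19^2
p-restricted factor λ_0 = (8, 14, 11, 8)
p-restricted factor λ_1 = (8, 2, 17, 18)
p-restricted factor λ_2 = (13, 15, 6, 4)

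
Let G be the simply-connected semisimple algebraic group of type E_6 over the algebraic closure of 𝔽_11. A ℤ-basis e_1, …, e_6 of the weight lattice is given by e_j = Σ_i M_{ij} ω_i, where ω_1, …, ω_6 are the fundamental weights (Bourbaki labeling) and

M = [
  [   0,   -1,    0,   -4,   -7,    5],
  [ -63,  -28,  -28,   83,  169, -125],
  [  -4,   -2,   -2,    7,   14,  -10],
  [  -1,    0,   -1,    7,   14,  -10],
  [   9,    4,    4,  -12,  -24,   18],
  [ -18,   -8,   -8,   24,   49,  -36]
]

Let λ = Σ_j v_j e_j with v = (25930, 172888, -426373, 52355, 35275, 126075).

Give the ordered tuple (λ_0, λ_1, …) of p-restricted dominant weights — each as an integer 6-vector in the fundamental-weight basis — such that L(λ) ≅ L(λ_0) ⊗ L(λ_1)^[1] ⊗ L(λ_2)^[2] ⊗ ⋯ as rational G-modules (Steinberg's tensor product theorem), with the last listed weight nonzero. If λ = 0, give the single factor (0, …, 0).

Change of basis e → ω: c = M·v where v = (25930, 172888, -426373, 52355, 35275, 126075):
  c_1 = (0)·(25930) + (-1)·(172888) + (0)·(-426373) + (-4)·(52355) + (-7)·(35275) + (5)·(126075) = 1142
  c_2 = (-63)·(25930) + (-28)·(172888) + (-28)·(-426373) + (83)·(52355) + (169)·(35275) + (-125)·(126075) = 11555
  c_3 = (-4)·(25930) + (-2)·(172888) + (-2)·(-426373) + (7)·(52355) + (14)·(35275) + (-10)·(126075) = 2835
  c_4 = (-1)·(25930) + (0)·(172888) + (-1)·(-426373) + (7)·(52355) + (14)·(35275) + (-10)·(126075) = 28
  c_5 = (9)·(25930) + (4)·(172888) + (4)·(-426373) + (-12)·(52355) + (-24)·(35275) + (18)·(126075) = 13920
  c_6 = (-18)·(25930) + (-8)·(172888) + (-8)·(-426373) + (24)·(52355) + (49)·(35275) + (-36)·(126075) = 7435
Expand coordinatewise in base 11:
  c_1 = 1142 = 9·11^0 + 4·11^1 + 9·11^2
  c_2 = 11555 = 5·11^0 + 5·11^1 + 7·11^2 + 8·11^3
  c_3 = 2835 = 8·11^0 + 4·11^1 + 1·11^2 + 2·11^3
  c_4 = 28 = 6·11^0 + 2·11^1
  c_5 = 13920 = 5·11^0 + 0·11^1 + 5·11^2 + 10·11^3
  c_6 = 7435 = 10·11^0 + 4·11^1 + 6·11^2 + 5·11^3
λ_0 = (9, 5, 8, 6, 5, 10)
λ_1 = (4, 5, 4, 2, 0, 4)
λ_2 = (9, 7, 1, 0, 5, 6)
λ_3 = (0, 8, 2, 0, 10, 5)

((9, 5, 8, 6, 5, 10), (4, 5, 4, 2, 0, 4), (9, 7, 1, 0, 5, 6), (0, 8, 2, 0, 10, 5))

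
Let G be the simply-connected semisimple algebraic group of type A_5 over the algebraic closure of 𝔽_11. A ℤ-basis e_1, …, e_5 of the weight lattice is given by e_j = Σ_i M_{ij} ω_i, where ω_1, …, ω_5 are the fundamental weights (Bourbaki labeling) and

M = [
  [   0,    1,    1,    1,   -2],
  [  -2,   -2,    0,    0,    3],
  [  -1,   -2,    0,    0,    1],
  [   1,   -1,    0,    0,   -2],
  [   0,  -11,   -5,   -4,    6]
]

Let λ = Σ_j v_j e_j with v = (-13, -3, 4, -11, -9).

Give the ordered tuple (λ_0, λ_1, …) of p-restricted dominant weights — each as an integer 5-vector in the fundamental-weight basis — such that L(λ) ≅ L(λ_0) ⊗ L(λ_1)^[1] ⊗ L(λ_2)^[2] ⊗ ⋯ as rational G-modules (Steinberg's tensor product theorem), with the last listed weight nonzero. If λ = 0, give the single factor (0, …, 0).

((8, 5, 10, 8, 3),)

Compute c_i = Σ_j M_{ij} v_j with v = (-13, -3, 4, -11, -9):
  c_1 = (0)·(-13) + (1)·(-3) + (1)·(4) + (1)·(-11) + (-2)·(-9) = 8
  c_2 = (-2)·(-13) + (-2)·(-3) + (0)·(4) + (0)·(-11) + (3)·(-9) = 5
  c_3 = (-1)·(-13) + (-2)·(-3) + (0)·(4) + (0)·(-11) + (1)·(-9) = 10
  c_4 = (1)·(-13) + (-1)·(-3) + (0)·(4) + (0)·(-11) + (-2)·(-9) = 8
  c_5 = (0)·(-13) + (-11)·(-3) + (-5)·(4) + (-4)·(-11) + (6)·(-9) = 3
Base-11 expansion of each c_i:
  c_1 = 8 = 8·11^0
  c_2 = 5 = 5·11^0
  c_3 = 10 = 10·11^0
  c_4 = 8 = 8·11^0
  c_5 = 3 = 3·11^0
λ_0 = (8, 5, 10, 8, 3)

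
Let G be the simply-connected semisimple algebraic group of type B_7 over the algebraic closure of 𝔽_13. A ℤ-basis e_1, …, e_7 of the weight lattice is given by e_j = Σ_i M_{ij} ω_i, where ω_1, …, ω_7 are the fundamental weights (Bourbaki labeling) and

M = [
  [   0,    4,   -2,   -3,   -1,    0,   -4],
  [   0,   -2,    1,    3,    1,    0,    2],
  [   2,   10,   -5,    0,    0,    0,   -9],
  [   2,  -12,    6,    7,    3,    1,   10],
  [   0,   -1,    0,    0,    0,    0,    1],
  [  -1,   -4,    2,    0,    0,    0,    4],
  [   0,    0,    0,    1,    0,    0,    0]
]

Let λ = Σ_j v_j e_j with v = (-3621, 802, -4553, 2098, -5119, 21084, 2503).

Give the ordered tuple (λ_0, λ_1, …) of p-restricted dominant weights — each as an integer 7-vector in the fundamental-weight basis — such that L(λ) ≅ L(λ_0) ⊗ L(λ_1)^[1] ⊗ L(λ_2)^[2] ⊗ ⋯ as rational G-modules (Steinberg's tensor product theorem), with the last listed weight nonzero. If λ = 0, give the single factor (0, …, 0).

((9, 11, 2, 11, 11, 6, 5), (8, 1, 0, 5, 0, 10, 5), (6, 0, 6, 7, 10, 7, 12))

ω-coordinates c = M·v, v = (-3621, 802, -4553, 2098, -5119, 21084, 2503):
  c_1 = (0)·(-3621) + 4·802 + (-2)·(-4553) + (-3)·(2098) + (-1)·(-5119) + 0·21084 + (-4)·(2503) = 1127
  c_2 = (0)·(-3621) + (-2)·(802) + (1)·(-4553) + 3·2098 + (1)·(-5119) + 0·21084 + 2·2503 = 24
  c_3 = (2)·(-3621) + 10·802 + (-5)·(-4553) + 0·2098 + (0)·(-5119) + 0·21084 + (-9)·(2503) = 1016
  c_4 = (2)·(-3621) + (-12)·(802) + (6)·(-4553) + 7·2098 + (3)·(-5119) + 1·21084 + 10·2503 = 1259
  c_5 = (0)·(-3621) + (-1)·(802) + (0)·(-4553) + 0·2098 + (0)·(-5119) + 0·21084 + 1·2503 = 1701
  c_6 = (-1)·(-3621) + (-4)·(802) + (2)·(-4553) + 0·2098 + (0)·(-5119) + 0·21084 + 4·2503 = 1319
  c_7 = (0)·(-3621) + 0·802 + (0)·(-4553) + 1·2098 + (0)·(-5119) + 0·21084 + 0·2503 = 2098
Expand coordinatewise in base 13:
  c_1 = 1127 = 9·13^0 + 8·13^1 + 6·13^2
  c_2 = 24 = 11·13^0 + 1·13^1
  c_3 = 1016 = 2·13^0 + 0·13^1 + 6·13^2
  c_4 = 1259 = 11·13^0 + 5·13^1 + 7·13^2
  c_5 = 1701 = 11·13^0 + 0·13^1 + 10·13^2
  c_6 = 1319 = 6·13^0 + 10·13^1 + 7·13^2
  c_7 = 2098 = 5·13^0 + 5·13^1 + 12·13^2
p-restricted factor λ_0 = (9, 11, 2, 11, 11, 6, 5)
p-restricted factor λ_1 = (8, 1, 0, 5, 0, 10, 5)
p-restricted factor λ_2 = (6, 0, 6, 7, 10, 7, 12)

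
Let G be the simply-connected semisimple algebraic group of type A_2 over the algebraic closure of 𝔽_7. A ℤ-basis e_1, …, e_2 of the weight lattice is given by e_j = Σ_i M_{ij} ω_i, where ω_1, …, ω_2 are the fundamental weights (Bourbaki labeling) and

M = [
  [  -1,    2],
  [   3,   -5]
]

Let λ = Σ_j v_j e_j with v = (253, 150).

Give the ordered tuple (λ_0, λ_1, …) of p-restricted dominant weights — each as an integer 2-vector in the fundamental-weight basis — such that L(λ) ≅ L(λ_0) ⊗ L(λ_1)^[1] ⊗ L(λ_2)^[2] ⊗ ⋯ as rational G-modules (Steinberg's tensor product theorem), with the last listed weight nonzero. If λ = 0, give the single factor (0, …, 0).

Compute c_i = Σ_j M_{ij} v_j with v = (253, 150):
  c_1 = (-1)·(253) + (2)·(150) = 47
  c_2 = (3)·(253) + (-5)·(150) = 9
Expand coordinatewise in base 7:
  c_1 = 47 = 5·7^0 + 6·7^1
  c_2 = 9 = 2·7^0 + 1·7^1
p-restricted factor λ_0 = (5, 2)
p-restricted factor λ_1 = (6, 1)

((5, 2), (6, 1))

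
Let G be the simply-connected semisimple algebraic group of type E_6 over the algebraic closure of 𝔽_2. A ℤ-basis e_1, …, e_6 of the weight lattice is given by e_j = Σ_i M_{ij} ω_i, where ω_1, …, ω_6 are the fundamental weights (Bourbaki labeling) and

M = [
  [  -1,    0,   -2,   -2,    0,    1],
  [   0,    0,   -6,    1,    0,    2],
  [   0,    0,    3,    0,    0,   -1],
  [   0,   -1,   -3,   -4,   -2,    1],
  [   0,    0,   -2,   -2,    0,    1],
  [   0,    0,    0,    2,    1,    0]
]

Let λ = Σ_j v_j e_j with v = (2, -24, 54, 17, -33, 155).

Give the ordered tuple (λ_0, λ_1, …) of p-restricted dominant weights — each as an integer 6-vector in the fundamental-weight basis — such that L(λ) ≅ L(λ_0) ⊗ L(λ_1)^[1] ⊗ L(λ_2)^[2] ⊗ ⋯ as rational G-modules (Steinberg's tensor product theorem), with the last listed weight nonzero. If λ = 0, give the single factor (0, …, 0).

In the fundamental-weight basis, λ has coordinates c = M·v (v = (2, -24, 54, 17, -33, 155)):
  c_1 = -1*2 + 0*-24 + -2*54 + -2*17 + 0*-33 + 1*155 = 11
  c_2 = 0*2 + 0*-24 + -6*54 + 1*17 + 0*-33 + 2*155 = 3
  c_3 = 0*2 + 0*-24 + 3*54 + 0*17 + 0*-33 + -1*155 = 7
  c_4 = 0*2 + -1*-24 + -3*54 + -4*17 + -2*-33 + 1*155 = 15
  c_5 = 0*2 + 0*-24 + -2*54 + -2*17 + 0*-33 + 1*155 = 13
  c_6 = 0*2 + 0*-24 + 0*54 + 2*17 + 1*-33 + 0*155 = 1
Expand coordinatewise in base 2:
  c_1 = 11 = 1·2^0 + 1·2^1 + 0·2^2 + 1·2^3
  c_2 = 3 = 1·2^0 + 1·2^1
  c_3 = 7 = 1·2^0 + 1·2^1 + 1·2^2
  c_4 = 15 = 1·2^0 + 1·2^1 + 1·2^2 + 1·2^3
  c_5 = 13 = 1·2^0 + 0·2^1 + 1·2^2 + 1·2^3
  c_6 = 1 = 1·2^0
λ_0 = (1, 1, 1, 1, 1, 1)
λ_1 = (1, 1, 1, 1, 0, 0)
λ_2 = (0, 0, 1, 1, 1, 0)
λ_3 = (1, 0, 0, 1, 1, 0)

((1, 1, 1, 1, 1, 1), (1, 1, 1, 1, 0, 0), (0, 0, 1, 1, 1, 0), (1, 0, 0, 1, 1, 0))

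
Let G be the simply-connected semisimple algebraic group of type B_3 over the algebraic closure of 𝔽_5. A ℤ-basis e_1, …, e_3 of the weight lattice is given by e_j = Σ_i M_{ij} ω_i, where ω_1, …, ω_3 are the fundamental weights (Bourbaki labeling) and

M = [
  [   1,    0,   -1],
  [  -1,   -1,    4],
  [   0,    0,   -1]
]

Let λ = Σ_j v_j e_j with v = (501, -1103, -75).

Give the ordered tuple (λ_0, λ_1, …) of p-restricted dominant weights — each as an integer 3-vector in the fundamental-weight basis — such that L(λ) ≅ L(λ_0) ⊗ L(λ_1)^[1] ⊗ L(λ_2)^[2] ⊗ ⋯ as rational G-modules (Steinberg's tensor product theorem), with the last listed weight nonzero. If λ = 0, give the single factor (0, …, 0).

Converting to the ω-basis (c_i = row i of M dotted with v = (501, -1103, -75)):
  c_1 = (1)·(501) + (0)·(-1103) + (-1)·(-75) = 576
  c_2 = (-1)·(501) + (-1)·(-1103) + (4)·(-75) = 302
  c_3 = (0)·(501) + (0)·(-1103) + (-1)·(-75) = 75
Base-5 expansion of each c_i:
  c_1 = 576 = 1·5^0 + 0·5^1 + 3·5^2 + 4·5^3
  c_2 = 302 = 2·5^0 + 0·5^1 + 2·5^2 + 2·5^3
  c_3 = 75 = 0·5^0 + 0·5^1 + 3·5^2
p-restricted factor λ_0 = (1, 2, 0)
p-restricted factor λ_1 = (0, 0, 0)
p-restricted factor λ_2 = (3, 2, 3)
p-restricted factor λ_3 = (4, 2, 0)

((1, 2, 0), (0, 0, 0), (3, 2, 3), (4, 2, 0))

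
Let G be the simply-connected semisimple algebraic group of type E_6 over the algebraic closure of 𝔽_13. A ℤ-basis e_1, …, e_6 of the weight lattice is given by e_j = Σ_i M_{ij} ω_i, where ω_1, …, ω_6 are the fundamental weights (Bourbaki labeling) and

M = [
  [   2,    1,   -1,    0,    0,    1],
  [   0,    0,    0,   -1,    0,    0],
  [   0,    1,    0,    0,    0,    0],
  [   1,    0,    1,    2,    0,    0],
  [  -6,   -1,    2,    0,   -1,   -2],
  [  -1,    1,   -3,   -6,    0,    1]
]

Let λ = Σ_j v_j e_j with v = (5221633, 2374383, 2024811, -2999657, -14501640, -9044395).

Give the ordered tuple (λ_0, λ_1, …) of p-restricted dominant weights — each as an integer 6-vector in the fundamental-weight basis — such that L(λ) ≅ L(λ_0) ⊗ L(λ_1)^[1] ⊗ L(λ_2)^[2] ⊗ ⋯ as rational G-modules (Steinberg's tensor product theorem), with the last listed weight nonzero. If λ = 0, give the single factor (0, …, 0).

ω-coordinates c = M·v, v = (5221633, 2374383, 2024811, -2999657, -14501640, -9044395):
  c_1 = 2*5221633 + 1*2374383 + -1*2024811 + 0*-2999657 + 0*-14501640 + 1*-9044395 = 1748443
  c_2 = 0*5221633 + 0*2374383 + 0*2024811 + -1*-2999657 + 0*-14501640 + 0*-9044395 = 2999657
  c_3 = 0*5221633 + 1*2374383 + 0*2024811 + 0*-2999657 + 0*-14501640 + 0*-9044395 = 2374383
  c_4 = 1*5221633 + 0*2374383 + 1*2024811 + 2*-2999657 + 0*-14501640 + 0*-9044395 = 1247130
  c_5 = -6*5221633 + -1*2374383 + 2*2024811 + 0*-2999657 + -1*-14501640 + -2*-9044395 = 2935871
  c_6 = -1*5221633 + 1*2374383 + -3*2024811 + -6*-2999657 + 0*-14501640 + 1*-9044395 = 31864
Expand coordinatewise in base 13:
  c_1 = 1748443 = 8·13^0 + 10·13^1 + 10·13^2 + 2·13^3 + 9·13^4 + 4·13^5
  c_2 = 2999657 = 11·13^0 + 5·13^1 + 4·13^2 + 0·13^3 + 1·13^4 + 8·13^5
  c_3 = 2374383 = 11·13^0 + 7·13^1 + 9·13^2 + 1·13^3 + 5·13^4 + 6·13^5
  c_4 = 1247130 = 1·13^0 + 6·13^1 + 8·13^2 + 8·13^3 + 4·13^4 + 3·13^5
  c_5 = 2935871 = 3·13^0 + 0·13^1 + 4·13^2 + 10·13^3 + 11·13^4 + 7·13^5
  c_6 = 31864 = 1·13^0 + 7·13^1 + 6·13^2 + 1·13^3 + 1·13^4
λ_0 = (8, 11, 11, 1, 3, 1)
λ_1 = (10, 5, 7, 6, 0, 7)
λ_2 = (10, 4, 9, 8, 4, 6)
λ_3 = (2, 0, 1, 8, 10, 1)
λ_4 = (9, 1, 5, 4, 11, 1)
λ_5 = (4, 8, 6, 3, 7, 0)

((8, 11, 11, 1, 3, 1), (10, 5, 7, 6, 0, 7), (10, 4, 9, 8, 4, 6), (2, 0, 1, 8, 10, 1), (9, 1, 5, 4, 11, 1), (4, 8, 6, 3, 7, 0))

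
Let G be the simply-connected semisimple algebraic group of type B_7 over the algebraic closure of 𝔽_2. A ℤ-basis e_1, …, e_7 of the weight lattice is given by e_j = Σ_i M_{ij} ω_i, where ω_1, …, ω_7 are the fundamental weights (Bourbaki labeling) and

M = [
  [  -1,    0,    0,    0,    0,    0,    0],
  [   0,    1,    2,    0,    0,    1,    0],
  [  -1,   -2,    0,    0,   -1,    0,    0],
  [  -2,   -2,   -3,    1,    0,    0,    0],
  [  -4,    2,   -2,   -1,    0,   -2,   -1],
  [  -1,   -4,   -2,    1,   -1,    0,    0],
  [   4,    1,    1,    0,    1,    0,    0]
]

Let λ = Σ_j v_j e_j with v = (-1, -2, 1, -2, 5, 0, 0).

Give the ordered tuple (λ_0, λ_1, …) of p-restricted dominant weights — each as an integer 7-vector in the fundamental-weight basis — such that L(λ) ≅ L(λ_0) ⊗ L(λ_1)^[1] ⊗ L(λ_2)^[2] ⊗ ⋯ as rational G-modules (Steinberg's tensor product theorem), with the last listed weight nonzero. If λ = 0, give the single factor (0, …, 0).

((1, 0, 0, 1, 0, 0, 0),)

Change of basis e → ω: c = M·v where v = (-1, -2, 1, -2, 5, 0, 0):
  c_1 = (-1)·(-1) + (0)·(-2) + 0·1 + (0)·(-2) + 0·5 + 0·0 + 0·0 = 1
  c_2 = (0)·(-1) + (1)·(-2) + 2·1 + (0)·(-2) + 0·5 + 1·0 + 0·0 = 0
  c_3 = (-1)·(-1) + (-2)·(-2) + 0·1 + (0)·(-2) + (-1)·(5) + 0·0 + 0·0 = 0
  c_4 = (-2)·(-1) + (-2)·(-2) + (-3)·(1) + (1)·(-2) + 0·5 + 0·0 + 0·0 = 1
  c_5 = (-4)·(-1) + (2)·(-2) + (-2)·(1) + (-1)·(-2) + 0·5 + (-2)·(0) + (-1)·(0) = 0
  c_6 = (-1)·(-1) + (-4)·(-2) + (-2)·(1) + (1)·(-2) + (-1)·(5) + 0·0 + 0·0 = 0
  c_7 = (4)·(-1) + (1)·(-2) + 1·1 + (0)·(-2) + 1·5 + 0·0 + 0·0 = 0
Expand coordinatewise in base 2:
  c_1 = 1 = 1·2^0
  c_2 = 0
  c_3 = 0
  c_4 = 1 = 1·2^0
  c_5 = 0
  c_6 = 0
  c_7 = 0
λ_0 = (1, 0, 0, 1, 0, 0, 0)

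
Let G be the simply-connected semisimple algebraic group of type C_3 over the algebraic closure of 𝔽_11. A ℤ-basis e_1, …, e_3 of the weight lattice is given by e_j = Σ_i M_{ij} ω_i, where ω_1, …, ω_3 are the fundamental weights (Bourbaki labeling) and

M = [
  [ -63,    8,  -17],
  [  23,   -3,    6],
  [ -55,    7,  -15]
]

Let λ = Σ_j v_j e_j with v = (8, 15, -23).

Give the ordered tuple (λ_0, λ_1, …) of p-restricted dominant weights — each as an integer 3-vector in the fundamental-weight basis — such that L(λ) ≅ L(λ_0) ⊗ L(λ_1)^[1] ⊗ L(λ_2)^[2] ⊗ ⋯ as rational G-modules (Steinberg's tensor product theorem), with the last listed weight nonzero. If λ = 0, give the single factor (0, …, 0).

ω-coordinates c = M·v, v = (8, 15, -23):
  c_1 = -63*8 + 8*15 + -17*-23 = 7
  c_2 = 23*8 + -3*15 + 6*-23 = 1
  c_3 = -55*8 + 7*15 + -15*-23 = 10
Expand coordinatewise in base 11:
  c_1 = 7 = 7·11^0
  c_2 = 1 = 1·11^0
  c_3 = 10 = 10·11^0
Factor λ_0 = (7, 1, 10)

((7, 1, 10),)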